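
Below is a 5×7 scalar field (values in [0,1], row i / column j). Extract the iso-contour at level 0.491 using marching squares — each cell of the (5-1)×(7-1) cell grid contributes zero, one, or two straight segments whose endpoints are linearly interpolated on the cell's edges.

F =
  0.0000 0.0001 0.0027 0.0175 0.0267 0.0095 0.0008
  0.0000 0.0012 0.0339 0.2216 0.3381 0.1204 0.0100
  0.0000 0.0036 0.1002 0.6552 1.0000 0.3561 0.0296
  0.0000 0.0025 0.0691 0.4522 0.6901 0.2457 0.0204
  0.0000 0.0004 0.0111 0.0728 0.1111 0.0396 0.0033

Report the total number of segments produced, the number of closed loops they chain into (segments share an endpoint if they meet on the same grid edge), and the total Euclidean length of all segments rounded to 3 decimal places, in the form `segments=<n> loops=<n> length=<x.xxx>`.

segments=8 loops=1 length=6.296

cell (1,2): code 0100 → (1.621,3.000)–(2.000,2.704)
cell (1,3): code 1100 → (1.231,4.000)–(1.621,3.000)
cell (1,4): code 1000 → (2.000,4.790)–(1.231,4.000)
cell (2,2): code 0010 → (2.000,2.704)–(2.809,3.000)
cell (2,3): code 0111 → (2.809,3.000)–(3.000,3.163)
cell (2,4): code 1001 → (3.000,4.448)–(2.000,4.790)
cell (3,3): code 0010 → (3.000,3.163)–(3.344,4.000)
cell (3,4): code 0001 → (3.344,4.000)–(3.000,4.448)
total: 8 segments, chained into 1 closed loop(s), length Σ = 6.295988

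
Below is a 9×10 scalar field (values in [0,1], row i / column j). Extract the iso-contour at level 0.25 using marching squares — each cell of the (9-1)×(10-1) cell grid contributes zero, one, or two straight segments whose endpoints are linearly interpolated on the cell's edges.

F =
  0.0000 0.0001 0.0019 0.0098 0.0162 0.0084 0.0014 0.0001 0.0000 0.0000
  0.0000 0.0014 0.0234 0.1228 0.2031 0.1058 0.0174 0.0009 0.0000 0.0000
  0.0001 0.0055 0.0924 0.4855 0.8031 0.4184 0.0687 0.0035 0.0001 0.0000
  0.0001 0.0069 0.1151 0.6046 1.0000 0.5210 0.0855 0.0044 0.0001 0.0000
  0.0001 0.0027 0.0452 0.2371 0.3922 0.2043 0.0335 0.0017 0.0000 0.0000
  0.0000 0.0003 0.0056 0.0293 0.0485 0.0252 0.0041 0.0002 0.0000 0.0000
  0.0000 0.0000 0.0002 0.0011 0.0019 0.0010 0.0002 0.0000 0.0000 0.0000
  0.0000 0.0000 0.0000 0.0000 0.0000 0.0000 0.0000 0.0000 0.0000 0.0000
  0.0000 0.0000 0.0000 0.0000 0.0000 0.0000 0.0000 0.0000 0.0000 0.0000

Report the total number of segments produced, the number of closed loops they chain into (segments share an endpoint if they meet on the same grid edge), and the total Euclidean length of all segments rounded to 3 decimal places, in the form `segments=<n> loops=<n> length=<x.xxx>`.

segments=12 loops=1 length=10.237

cell (1,2): code 0100 → (1.351,3.000)–(2.000,2.401)
cell (1,3): code 1100 → (1.078,4.000)–(1.351,3.000)
cell (1,4): code 1100 → (1.461,5.000)–(1.078,4.000)
cell (1,5): code 1000 → (2.000,5.482)–(1.461,5.000)
cell (2,2): code 0110 → (2.000,2.401)–(3.000,2.276)
cell (2,5): code 1001 → (3.000,5.622)–(2.000,5.482)
cell (3,2): code 0010 → (3.000,2.276)–(3.965,3.000)
cell (3,3): code 0111 → (3.965,3.000)–(4.000,3.083)
cell (3,4): code 1011 → (4.000,4.757)–(3.856,5.000)
cell (3,5): code 0001 → (3.856,5.000)–(3.000,5.622)
cell (4,3): code 0010 → (4.000,3.083)–(4.414,4.000)
cell (4,4): code 0001 → (4.414,4.000)–(4.000,4.757)
total: 12 segments, chained into 1 closed loop(s), length Σ = 10.237081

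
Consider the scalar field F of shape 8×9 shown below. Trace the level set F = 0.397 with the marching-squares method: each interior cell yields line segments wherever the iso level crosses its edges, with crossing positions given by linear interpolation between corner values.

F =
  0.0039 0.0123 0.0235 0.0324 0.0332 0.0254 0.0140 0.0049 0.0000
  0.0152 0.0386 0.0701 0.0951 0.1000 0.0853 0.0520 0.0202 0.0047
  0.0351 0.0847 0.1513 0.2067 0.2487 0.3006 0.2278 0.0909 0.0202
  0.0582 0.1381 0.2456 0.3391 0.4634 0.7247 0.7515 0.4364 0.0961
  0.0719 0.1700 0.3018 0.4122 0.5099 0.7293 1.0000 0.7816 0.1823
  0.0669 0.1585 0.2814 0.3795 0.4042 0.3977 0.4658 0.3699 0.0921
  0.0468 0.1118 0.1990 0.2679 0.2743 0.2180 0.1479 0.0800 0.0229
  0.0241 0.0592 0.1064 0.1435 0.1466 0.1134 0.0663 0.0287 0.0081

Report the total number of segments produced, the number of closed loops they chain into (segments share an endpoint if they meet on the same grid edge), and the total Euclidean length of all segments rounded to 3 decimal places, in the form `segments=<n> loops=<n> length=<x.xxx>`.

segments=16 loops=1 length=12.198

cell (2,3): code 0100 → (2.691,4.000)–(3.000,3.466)
cell (2,4): code 1100 → (2.227,5.000)–(2.691,4.000)
cell (2,5): code 1100 → (2.323,6.000)–(2.227,5.000)
cell (2,6): code 1100 → (2.886,7.000)–(2.323,6.000)
cell (2,7): code 1000 → (3.000,7.116)–(2.886,7.000)
cell (3,2): code 0100 → (3.792,3.000)–(4.000,2.862)
cell (3,3): code 1110 → (3.000,3.466)–(3.792,3.000)
cell (3,7): code 1001 → (4.000,7.642)–(3.000,7.116)
cell (4,2): code 0010 → (4.000,2.862)–(4.465,3.000)
cell (4,3): code 0111 → (4.465,3.000)–(5.000,3.709)
cell (4,6): code 1011 → (5.000,6.717)–(4.934,7.000)
cell (4,7): code 0001 → (4.934,7.000)–(4.000,7.642)
cell (5,3): code 0010 → (5.000,3.709)–(5.055,4.000)
cell (5,4): code 0011 → (5.055,4.000)–(5.004,5.000)
cell (5,5): code 0011 → (5.004,5.000)–(5.216,6.000)
cell (5,6): code 0001 → (5.216,6.000)–(5.000,6.717)
total: 16 segments, chained into 1 closed loop(s), length Σ = 12.198144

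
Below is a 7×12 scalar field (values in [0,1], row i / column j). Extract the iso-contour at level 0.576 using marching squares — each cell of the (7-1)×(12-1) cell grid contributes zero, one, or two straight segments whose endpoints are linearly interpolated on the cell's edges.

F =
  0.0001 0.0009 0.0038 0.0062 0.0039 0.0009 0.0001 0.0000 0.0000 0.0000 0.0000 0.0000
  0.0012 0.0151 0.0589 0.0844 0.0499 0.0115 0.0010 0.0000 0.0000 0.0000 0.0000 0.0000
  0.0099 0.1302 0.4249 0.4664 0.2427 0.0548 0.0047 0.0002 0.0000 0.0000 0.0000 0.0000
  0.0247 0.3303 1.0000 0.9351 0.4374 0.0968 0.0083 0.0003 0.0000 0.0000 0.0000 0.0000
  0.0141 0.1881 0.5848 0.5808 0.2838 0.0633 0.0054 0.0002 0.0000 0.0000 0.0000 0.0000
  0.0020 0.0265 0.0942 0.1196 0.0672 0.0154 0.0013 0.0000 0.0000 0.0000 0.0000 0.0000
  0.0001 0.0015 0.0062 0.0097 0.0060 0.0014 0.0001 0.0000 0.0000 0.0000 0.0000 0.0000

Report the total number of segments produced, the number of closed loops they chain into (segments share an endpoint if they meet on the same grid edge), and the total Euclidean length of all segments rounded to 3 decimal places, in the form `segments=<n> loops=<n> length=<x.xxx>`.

cell (2,1): code 0100 → (2.263,2.000)–(3.000,1.367)
cell (2,2): code 1100 → (2.234,3.000)–(2.263,2.000)
cell (2,3): code 1000 → (3.000,3.722)–(2.234,3.000)
cell (3,1): code 0110 → (3.000,1.367)–(4.000,1.978)
cell (3,3): code 1001 → (4.000,3.016)–(3.000,3.722)
cell (4,1): code 0010 → (4.000,1.978)–(4.018,2.000)
cell (4,2): code 0011 → (4.018,2.000)–(4.010,3.000)
cell (4,3): code 0001 → (4.010,3.000)–(4.000,3.016)
total: 8 segments, chained into 1 closed loop(s), length Σ = 6.468010

segments=8 loops=1 length=6.468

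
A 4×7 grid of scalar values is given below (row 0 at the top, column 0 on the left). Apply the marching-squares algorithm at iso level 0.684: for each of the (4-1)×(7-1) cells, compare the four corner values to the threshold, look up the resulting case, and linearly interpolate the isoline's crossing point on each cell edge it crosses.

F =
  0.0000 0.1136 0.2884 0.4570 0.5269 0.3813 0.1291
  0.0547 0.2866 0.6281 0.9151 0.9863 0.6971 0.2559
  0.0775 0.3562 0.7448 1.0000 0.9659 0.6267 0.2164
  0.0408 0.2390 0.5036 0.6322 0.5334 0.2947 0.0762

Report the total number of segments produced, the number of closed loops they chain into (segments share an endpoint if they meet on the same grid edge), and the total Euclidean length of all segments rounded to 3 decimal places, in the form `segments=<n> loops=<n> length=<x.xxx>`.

segments=12 loops=1 length=8.812

cell (0,2): code 0100 → (0.496,3.000)–(1.000,2.195)
cell (0,3): code 1100 → (0.342,4.000)–(0.496,3.000)
cell (0,4): code 1100 → (0.959,5.000)–(0.342,4.000)
cell (0,5): code 1000 → (1.000,5.030)–(0.959,5.000)
cell (1,1): code 0100 → (1.479,2.000)–(2.000,1.844)
cell (1,2): code 1110 → (1.000,2.195)–(1.479,2.000)
cell (1,4): code 1011 → (2.000,4.831)–(1.186,5.000)
cell (1,5): code 0001 → (1.186,5.000)–(1.000,5.030)
cell (2,1): code 0010 → (2.000,1.844)–(2.252,2.000)
cell (2,2): code 0011 → (2.252,2.000)–(2.859,3.000)
cell (2,3): code 0011 → (2.859,3.000)–(2.652,4.000)
cell (2,4): code 0001 → (2.652,4.000)–(2.000,4.831)
total: 12 segments, chained into 1 closed loop(s), length Σ = 8.812489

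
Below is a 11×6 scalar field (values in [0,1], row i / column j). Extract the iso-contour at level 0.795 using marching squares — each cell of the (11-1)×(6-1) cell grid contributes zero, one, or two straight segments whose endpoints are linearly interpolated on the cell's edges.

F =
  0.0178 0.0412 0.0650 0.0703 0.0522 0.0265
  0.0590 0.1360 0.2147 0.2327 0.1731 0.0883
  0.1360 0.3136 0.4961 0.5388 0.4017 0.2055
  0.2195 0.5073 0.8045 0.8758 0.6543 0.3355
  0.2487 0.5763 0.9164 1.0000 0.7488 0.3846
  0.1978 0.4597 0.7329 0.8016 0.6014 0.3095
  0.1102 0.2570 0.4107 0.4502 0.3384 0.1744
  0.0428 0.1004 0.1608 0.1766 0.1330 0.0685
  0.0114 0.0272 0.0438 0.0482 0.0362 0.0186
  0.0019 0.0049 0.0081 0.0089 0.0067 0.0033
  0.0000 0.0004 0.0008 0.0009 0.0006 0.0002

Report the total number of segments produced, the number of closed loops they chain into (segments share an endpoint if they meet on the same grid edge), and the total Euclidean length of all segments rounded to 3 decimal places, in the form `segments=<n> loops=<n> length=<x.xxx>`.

segments=10 loops=1 length=6.774

cell (2,1): code 0100 → (2.969,2.000)–(3.000,1.968)
cell (2,2): code 1100 → (2.760,3.000)–(2.969,2.000)
cell (2,3): code 1000 → (3.000,3.365)–(2.760,3.000)
cell (3,1): code 0110 → (3.000,1.968)–(4.000,1.643)
cell (3,3): code 1001 → (4.000,3.816)–(3.000,3.365)
cell (4,1): code 0010 → (4.000,1.643)–(4.662,2.000)
cell (4,2): code 0111 → (4.662,2.000)–(5.000,2.904)
cell (4,3): code 1001 → (5.000,3.033)–(4.000,3.816)
cell (5,2): code 0010 → (5.000,2.904)–(5.019,3.000)
cell (5,3): code 0001 → (5.019,3.000)–(5.000,3.033)
total: 10 segments, chained into 1 closed loop(s), length Σ = 6.774033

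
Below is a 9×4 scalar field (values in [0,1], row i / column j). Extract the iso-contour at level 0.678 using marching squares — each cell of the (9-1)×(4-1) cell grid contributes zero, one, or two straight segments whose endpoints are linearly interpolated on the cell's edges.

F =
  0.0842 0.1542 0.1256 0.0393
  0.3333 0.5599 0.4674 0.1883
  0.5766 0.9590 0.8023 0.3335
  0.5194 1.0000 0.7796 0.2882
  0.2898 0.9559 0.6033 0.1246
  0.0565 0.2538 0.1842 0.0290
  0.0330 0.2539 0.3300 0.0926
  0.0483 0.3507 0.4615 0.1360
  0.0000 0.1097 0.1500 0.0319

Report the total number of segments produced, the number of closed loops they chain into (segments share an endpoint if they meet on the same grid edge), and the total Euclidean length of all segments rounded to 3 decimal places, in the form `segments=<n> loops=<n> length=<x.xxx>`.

cell (1,0): code 0100 → (1.296,1.000)–(2.000,0.265)
cell (1,1): code 1100 → (1.629,2.000)–(1.296,1.000)
cell (1,2): code 1000 → (2.000,2.265)–(1.629,2.000)
cell (2,0): code 0110 → (2.000,0.265)–(3.000,0.330)
cell (2,2): code 1001 → (3.000,2.207)–(2.000,2.265)
cell (3,0): code 0110 → (3.000,0.330)–(4.000,0.583)
cell (3,1): code 1011 → (4.000,1.788)–(3.576,2.000)
cell (3,2): code 0001 → (3.576,2.000)–(3.000,2.207)
cell (4,0): code 0010 → (4.000,0.583)–(4.396,1.000)
cell (4,1): code 0001 → (4.396,1.000)–(4.000,1.788)
total: 10 segments, chained into 1 closed loop(s), length Σ = 8.106079

segments=10 loops=1 length=8.106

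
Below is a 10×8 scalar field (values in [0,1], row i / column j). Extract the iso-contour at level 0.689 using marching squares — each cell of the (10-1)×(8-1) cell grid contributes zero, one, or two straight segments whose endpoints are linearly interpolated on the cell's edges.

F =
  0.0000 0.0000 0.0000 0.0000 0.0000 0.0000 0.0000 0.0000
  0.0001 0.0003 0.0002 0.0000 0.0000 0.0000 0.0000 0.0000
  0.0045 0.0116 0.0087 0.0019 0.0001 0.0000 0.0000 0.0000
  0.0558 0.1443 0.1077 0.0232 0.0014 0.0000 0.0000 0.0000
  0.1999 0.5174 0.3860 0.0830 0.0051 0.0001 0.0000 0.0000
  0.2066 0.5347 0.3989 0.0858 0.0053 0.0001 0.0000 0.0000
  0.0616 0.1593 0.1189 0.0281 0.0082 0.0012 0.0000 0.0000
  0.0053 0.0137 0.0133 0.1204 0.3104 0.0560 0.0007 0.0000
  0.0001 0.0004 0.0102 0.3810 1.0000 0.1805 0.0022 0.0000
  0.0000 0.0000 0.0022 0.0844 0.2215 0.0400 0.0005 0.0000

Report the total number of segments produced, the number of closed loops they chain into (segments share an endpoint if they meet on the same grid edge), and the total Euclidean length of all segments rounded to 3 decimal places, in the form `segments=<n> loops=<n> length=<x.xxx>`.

cell (7,3): code 0100 → (7.549,4.000)–(8.000,3.498)
cell (7,4): code 1000 → (8.000,4.379)–(7.549,4.000)
cell (8,3): code 0010 → (8.000,3.498)–(8.399,4.000)
cell (8,4): code 0001 → (8.399,4.000)–(8.000,4.379)
total: 4 segments, chained into 1 closed loop(s), length Σ = 2.457450

segments=4 loops=1 length=2.457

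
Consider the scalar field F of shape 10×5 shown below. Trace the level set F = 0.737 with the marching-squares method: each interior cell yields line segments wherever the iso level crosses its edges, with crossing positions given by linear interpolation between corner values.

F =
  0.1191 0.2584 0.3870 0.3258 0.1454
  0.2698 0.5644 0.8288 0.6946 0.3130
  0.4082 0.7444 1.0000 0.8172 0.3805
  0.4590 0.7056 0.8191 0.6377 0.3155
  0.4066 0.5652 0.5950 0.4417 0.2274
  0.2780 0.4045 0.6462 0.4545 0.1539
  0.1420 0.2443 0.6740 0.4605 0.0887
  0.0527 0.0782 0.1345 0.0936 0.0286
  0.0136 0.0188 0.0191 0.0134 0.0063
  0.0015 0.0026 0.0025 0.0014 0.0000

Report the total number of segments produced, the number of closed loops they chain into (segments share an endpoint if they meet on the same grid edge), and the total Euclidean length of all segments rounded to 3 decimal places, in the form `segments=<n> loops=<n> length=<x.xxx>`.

segments=12 loops=1 length=7.176

cell (0,1): code 0100 → (0.792,2.000)–(1.000,1.653)
cell (0,2): code 1000 → (1.000,2.684)–(0.792,2.000)
cell (1,0): code 0100 → (1.959,1.000)–(2.000,0.978)
cell (1,1): code 1110 → (1.000,1.653)–(1.959,1.000)
cell (1,2): code 1101 → (1.346,3.000)–(1.000,2.684)
cell (1,3): code 1000 → (2.000,3.184)–(1.346,3.000)
cell (2,0): code 0010 → (2.000,0.978)–(2.191,1.000)
cell (2,1): code 0111 → (2.191,1.000)–(3.000,1.277)
cell (2,2): code 1011 → (3.000,2.453)–(2.447,3.000)
cell (2,3): code 0001 → (2.447,3.000)–(2.000,3.184)
cell (3,1): code 0010 → (3.000,1.277)–(3.366,2.000)
cell (3,2): code 0001 → (3.366,2.000)–(3.000,2.453)
total: 12 segments, chained into 1 closed loop(s), length Σ = 7.175754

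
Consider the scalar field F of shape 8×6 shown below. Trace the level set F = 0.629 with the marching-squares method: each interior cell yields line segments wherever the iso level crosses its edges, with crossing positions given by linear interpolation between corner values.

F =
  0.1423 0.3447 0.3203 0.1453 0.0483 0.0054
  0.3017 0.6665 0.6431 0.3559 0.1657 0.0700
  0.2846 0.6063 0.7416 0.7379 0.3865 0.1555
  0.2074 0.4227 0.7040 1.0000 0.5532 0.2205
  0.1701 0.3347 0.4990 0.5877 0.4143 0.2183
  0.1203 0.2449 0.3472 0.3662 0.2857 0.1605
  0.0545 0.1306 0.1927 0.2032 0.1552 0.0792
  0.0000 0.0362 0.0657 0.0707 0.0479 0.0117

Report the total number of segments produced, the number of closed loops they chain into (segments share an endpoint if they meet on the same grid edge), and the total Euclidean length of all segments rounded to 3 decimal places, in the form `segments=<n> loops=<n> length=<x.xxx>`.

cell (0,0): code 0100 → (0.883,1.000)–(1.000,0.897)
cell (0,1): code 1100 → (0.956,2.000)–(0.883,1.000)
cell (0,2): code 1000 → (1.000,2.049)–(0.956,2.000)
cell (1,0): code 0010 → (1.000,0.897)–(1.623,1.000)
cell (1,1): code 0111 → (1.623,1.000)–(2.000,1.168)
cell (1,2): code 1101 → (1.715,3.000)–(1.000,2.049)
cell (1,3): code 1000 → (2.000,3.310)–(1.715,3.000)
cell (2,1): code 0110 → (2.000,1.168)–(3.000,1.733)
cell (2,3): code 1001 → (3.000,3.830)–(2.000,3.310)
cell (3,1): code 0010 → (3.000,1.733)–(3.366,2.000)
cell (3,2): code 0011 → (3.366,2.000)–(3.900,3.000)
cell (3,3): code 0001 → (3.900,3.000)–(3.000,3.830)
total: 12 segments, chained into 1 closed loop(s), length Σ = 8.965521

segments=12 loops=1 length=8.966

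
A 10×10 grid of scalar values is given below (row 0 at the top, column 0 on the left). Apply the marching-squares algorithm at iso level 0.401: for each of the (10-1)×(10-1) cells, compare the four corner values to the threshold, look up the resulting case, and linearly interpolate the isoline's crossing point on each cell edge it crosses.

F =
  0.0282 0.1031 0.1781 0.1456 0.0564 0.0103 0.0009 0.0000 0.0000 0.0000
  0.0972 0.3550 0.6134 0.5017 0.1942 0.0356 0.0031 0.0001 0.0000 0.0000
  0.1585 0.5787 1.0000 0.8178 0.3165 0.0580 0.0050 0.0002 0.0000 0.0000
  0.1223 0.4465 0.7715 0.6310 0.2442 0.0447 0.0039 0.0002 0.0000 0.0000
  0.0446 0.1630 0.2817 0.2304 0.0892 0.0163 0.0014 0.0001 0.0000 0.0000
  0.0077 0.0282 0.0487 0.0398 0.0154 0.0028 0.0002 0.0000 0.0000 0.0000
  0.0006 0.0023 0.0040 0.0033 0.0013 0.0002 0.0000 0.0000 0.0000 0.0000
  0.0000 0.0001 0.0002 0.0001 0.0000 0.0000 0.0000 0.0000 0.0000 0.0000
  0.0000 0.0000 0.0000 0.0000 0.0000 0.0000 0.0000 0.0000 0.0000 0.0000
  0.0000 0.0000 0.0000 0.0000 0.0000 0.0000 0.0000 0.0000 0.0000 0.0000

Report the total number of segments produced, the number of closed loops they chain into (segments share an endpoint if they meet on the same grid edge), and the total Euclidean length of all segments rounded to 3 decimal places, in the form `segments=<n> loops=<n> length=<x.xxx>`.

segments=12 loops=1 length=9.988

cell (0,1): code 0100 → (0.512,2.000)–(1.000,1.178)
cell (0,2): code 1100 → (0.717,3.000)–(0.512,2.000)
cell (0,3): code 1000 → (1.000,3.327)–(0.717,3.000)
cell (1,0): code 0100 → (1.206,1.000)–(2.000,0.577)
cell (1,1): code 1110 → (1.000,1.178)–(1.206,1.000)
cell (1,3): code 1001 → (2.000,3.831)–(1.000,3.327)
cell (2,0): code 0110 → (2.000,0.577)–(3.000,0.860)
cell (2,3): code 1001 → (3.000,3.595)–(2.000,3.831)
cell (3,0): code 0010 → (3.000,0.860)–(3.160,1.000)
cell (3,1): code 0011 → (3.160,1.000)–(3.756,2.000)
cell (3,2): code 0011 → (3.756,2.000)–(3.574,3.000)
cell (3,3): code 0001 → (3.574,3.000)–(3.000,3.595)
total: 12 segments, chained into 1 closed loop(s), length Σ = 9.988280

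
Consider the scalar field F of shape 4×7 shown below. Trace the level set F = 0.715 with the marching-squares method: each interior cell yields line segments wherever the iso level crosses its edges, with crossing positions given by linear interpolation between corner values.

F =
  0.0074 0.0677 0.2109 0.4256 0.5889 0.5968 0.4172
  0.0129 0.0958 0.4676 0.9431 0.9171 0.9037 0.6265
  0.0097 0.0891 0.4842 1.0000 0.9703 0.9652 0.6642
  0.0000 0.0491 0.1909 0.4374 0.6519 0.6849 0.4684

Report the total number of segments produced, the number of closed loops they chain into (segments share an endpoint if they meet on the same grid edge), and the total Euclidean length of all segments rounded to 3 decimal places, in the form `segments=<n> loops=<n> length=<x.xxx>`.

cell (0,2): code 0100 → (0.559,3.000)–(1.000,2.520)
cell (0,3): code 1100 → (0.384,4.000)–(0.559,3.000)
cell (0,4): code 1100 → (0.385,5.000)–(0.384,4.000)
cell (0,5): code 1000 → (1.000,5.681)–(0.385,5.000)
cell (1,2): code 0110 → (1.000,2.520)–(2.000,2.447)
cell (1,5): code 1001 → (2.000,5.831)–(1.000,5.681)
cell (2,2): code 0010 → (2.000,2.447)–(2.507,3.000)
cell (2,3): code 0011 → (2.507,3.000)–(2.802,4.000)
cell (2,4): code 0011 → (2.802,4.000)–(2.893,5.000)
cell (2,5): code 0001 → (2.893,5.000)–(2.000,5.831)
total: 10 segments, chained into 1 closed loop(s), length Σ = 9.613990

segments=10 loops=1 length=9.614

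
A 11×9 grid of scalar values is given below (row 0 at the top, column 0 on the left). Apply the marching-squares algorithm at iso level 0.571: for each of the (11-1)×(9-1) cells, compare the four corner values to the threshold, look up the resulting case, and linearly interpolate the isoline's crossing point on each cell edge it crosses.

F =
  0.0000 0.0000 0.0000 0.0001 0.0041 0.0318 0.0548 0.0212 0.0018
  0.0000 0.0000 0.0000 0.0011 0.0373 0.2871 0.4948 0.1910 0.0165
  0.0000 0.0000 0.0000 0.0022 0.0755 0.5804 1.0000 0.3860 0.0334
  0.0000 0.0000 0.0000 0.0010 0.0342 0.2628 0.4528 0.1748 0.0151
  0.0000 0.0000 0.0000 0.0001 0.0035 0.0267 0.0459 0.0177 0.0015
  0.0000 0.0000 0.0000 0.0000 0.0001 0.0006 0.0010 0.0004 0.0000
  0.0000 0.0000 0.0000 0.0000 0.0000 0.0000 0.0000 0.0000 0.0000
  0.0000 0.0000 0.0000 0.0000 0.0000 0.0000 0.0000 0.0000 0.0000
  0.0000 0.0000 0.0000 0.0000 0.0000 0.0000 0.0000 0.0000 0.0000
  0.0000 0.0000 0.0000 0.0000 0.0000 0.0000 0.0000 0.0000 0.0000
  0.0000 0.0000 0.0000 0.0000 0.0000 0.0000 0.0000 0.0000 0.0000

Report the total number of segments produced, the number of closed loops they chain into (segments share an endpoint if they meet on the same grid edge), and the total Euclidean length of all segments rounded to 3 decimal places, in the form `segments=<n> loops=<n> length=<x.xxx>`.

cell (1,4): code 0100 → (1.968,5.000)–(2.000,4.981)
cell (1,5): code 1100 → (1.151,6.000)–(1.968,5.000)
cell (1,6): code 1000 → (2.000,6.699)–(1.151,6.000)
cell (2,4): code 0010 → (2.000,4.981)–(2.030,5.000)
cell (2,5): code 0011 → (2.030,5.000)–(2.784,6.000)
cell (2,6): code 0001 → (2.784,6.000)–(2.000,6.699)
total: 6 segments, chained into 1 closed loop(s), length Σ = 4.765878

segments=6 loops=1 length=4.766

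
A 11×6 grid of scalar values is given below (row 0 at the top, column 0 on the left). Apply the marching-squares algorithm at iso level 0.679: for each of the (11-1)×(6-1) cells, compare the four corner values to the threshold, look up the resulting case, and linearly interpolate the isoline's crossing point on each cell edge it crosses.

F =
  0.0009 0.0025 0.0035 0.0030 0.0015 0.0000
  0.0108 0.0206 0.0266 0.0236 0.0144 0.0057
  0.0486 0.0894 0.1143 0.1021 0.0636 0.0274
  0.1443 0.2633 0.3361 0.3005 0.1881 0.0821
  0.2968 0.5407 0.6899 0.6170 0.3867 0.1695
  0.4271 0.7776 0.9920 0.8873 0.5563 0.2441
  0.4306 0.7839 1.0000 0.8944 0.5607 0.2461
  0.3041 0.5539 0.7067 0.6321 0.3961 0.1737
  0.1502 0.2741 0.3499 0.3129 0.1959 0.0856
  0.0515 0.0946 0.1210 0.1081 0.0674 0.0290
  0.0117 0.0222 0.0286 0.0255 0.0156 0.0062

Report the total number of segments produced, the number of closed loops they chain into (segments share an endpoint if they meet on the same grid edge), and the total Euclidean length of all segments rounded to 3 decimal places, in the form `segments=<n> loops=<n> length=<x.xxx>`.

segments=14 loops=1 length=9.508

cell (3,1): code 0100 → (3.969,2.000)–(4.000,1.927)
cell (3,2): code 1000 → (4.000,2.150)–(3.969,2.000)
cell (4,0): code 0100 → (4.584,1.000)–(5.000,0.719)
cell (4,1): code 1110 → (4.000,1.927)–(4.584,1.000)
cell (4,2): code 1101 → (4.229,3.000)–(4.000,2.150)
cell (4,3): code 1000 → (5.000,3.629)–(4.229,3.000)
cell (5,0): code 0110 → (5.000,0.719)–(6.000,0.703)
cell (5,3): code 1001 → (6.000,3.645)–(5.000,3.629)
cell (6,0): code 0010 → (6.000,0.703)–(6.456,1.000)
cell (6,1): code 0111 → (6.456,1.000)–(7.000,1.819)
cell (6,2): code 1011 → (7.000,2.371)–(6.821,3.000)
cell (6,3): code 0001 → (6.821,3.000)–(6.000,3.645)
cell (7,1): code 0010 → (7.000,1.819)–(7.078,2.000)
cell (7,2): code 0001 → (7.078,2.000)–(7.000,2.371)
total: 14 segments, chained into 1 closed loop(s), length Σ = 9.507653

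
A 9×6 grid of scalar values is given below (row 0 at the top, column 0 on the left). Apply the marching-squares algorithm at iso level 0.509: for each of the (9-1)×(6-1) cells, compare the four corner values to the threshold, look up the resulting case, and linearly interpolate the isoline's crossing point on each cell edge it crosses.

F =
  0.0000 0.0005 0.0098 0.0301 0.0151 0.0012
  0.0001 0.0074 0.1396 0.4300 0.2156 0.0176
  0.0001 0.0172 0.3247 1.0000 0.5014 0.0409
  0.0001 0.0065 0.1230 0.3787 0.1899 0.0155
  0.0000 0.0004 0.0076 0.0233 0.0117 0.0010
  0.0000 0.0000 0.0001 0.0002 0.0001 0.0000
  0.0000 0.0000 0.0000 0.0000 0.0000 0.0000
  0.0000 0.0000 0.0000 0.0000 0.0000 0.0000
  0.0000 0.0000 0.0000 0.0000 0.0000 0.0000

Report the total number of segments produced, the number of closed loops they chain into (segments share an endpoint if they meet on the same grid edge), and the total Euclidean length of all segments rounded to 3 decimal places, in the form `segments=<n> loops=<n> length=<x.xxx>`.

segments=4 loops=1 length=4.772

cell (1,2): code 0100 → (1.139,3.000)–(2.000,2.273)
cell (1,3): code 1000 → (2.000,3.985)–(1.139,3.000)
cell (2,2): code 0010 → (2.000,2.273)–(2.790,3.000)
cell (2,3): code 0001 → (2.790,3.000)–(2.000,3.985)
total: 4 segments, chained into 1 closed loop(s), length Σ = 4.772101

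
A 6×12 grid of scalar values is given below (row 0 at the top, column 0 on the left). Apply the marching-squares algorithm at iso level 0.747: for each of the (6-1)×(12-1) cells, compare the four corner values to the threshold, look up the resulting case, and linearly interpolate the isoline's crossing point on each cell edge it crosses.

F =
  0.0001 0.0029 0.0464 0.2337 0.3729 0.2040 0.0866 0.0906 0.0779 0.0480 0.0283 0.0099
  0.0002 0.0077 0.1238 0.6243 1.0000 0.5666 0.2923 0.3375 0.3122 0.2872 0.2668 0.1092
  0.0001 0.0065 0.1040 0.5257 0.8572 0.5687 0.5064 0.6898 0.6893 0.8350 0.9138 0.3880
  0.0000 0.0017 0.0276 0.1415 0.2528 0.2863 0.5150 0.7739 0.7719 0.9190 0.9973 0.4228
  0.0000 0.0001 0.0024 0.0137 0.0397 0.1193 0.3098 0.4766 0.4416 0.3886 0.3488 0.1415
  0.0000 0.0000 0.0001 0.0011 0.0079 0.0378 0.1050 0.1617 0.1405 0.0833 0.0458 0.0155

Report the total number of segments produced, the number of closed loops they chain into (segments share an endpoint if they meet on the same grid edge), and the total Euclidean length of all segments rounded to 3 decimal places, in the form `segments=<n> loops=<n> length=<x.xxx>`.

cell (0,3): code 0100 → (0.597,4.000)–(1.000,3.327)
cell (0,4): code 1000 → (1.000,4.584)–(0.597,4.000)
cell (1,3): code 0110 → (1.000,3.327)–(2.000,3.668)
cell (1,4): code 1001 → (2.000,4.382)–(1.000,4.584)
cell (1,8): code 0100 → (1.839,9.000)–(2.000,8.396)
cell (1,9): code 1100 → (1.742,10.000)–(1.839,9.000)
cell (1,10): code 1000 → (2.000,10.317)–(1.742,10.000)
cell (2,3): code 0010 → (2.000,3.668)–(2.182,4.000)
cell (2,4): code 0001 → (2.182,4.000)–(2.000,4.382)
cell (2,6): code 0100 → (2.680,7.000)–(3.000,6.896)
cell (2,7): code 1100 → (2.699,8.000)–(2.680,7.000)
cell (2,8): code 1110 → (2.000,8.396)–(2.699,8.000)
cell (2,10): code 1001 → (3.000,10.436)–(2.000,10.317)
cell (3,6): code 0010 → (3.000,6.896)–(3.090,7.000)
cell (3,7): code 0011 → (3.090,7.000)–(3.075,8.000)
cell (3,8): code 0011 → (3.075,8.000)–(3.324,9.000)
cell (3,9): code 0011 → (3.324,9.000)–(3.386,10.000)
cell (3,10): code 0001 → (3.386,10.000)–(3.000,10.436)
total: 18 segments, chained into 2 closed loop(s), length Σ = 13.311005

segments=18 loops=2 length=13.311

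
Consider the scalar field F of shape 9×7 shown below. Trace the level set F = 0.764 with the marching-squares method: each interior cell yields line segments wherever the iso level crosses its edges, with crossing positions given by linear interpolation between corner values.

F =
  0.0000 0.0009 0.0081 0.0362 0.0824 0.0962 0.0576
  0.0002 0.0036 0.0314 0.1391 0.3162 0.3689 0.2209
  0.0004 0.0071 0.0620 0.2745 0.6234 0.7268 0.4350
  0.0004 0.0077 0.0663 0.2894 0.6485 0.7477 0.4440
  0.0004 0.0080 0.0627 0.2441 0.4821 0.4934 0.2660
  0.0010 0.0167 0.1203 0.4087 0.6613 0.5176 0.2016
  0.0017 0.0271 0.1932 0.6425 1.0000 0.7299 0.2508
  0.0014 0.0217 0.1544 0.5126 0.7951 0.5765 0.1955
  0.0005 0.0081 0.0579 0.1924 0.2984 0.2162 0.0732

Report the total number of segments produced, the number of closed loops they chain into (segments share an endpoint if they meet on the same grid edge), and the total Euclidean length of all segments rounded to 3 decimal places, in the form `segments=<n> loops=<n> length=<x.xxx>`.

cell (5,3): code 0100 → (5.303,4.000)–(6.000,3.340)
cell (5,4): code 1000 → (6.000,4.874)–(5.303,4.000)
cell (6,3): code 0110 → (6.000,3.340)–(7.000,3.890)
cell (6,4): code 1001 → (7.000,4.142)–(6.000,4.874)
cell (7,3): code 0010 → (7.000,3.890)–(7.063,4.000)
cell (7,4): code 0001 → (7.063,4.000)–(7.000,4.142)
total: 6 segments, chained into 1 closed loop(s), length Σ = 4.739760

segments=6 loops=1 length=4.740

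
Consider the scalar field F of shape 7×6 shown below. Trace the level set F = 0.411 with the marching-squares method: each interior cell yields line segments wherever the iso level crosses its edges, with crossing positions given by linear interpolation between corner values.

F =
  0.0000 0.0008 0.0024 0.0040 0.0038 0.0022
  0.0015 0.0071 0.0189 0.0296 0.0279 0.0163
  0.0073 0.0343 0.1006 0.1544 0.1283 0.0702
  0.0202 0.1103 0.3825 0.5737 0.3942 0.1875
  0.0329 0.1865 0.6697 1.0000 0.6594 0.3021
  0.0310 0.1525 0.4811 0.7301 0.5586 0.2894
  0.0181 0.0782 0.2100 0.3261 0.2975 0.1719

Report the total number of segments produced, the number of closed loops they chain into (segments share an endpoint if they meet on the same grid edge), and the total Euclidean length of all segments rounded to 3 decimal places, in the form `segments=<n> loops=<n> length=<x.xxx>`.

segments=12 loops=1 length=9.769

cell (2,2): code 0100 → (2.612,3.000)–(3.000,2.149)
cell (2,3): code 1000 → (3.000,3.906)–(2.612,3.000)
cell (3,1): code 0100 → (3.099,2.000)–(4.000,1.465)
cell (3,2): code 1110 → (3.000,2.149)–(3.099,2.000)
cell (3,3): code 1101 → (3.063,4.000)–(3.000,3.906)
cell (3,4): code 1000 → (4.000,4.695)–(3.063,4.000)
cell (4,1): code 0110 → (4.000,1.465)–(5.000,1.787)
cell (4,4): code 1001 → (5.000,4.548)–(4.000,4.695)
cell (5,1): code 0010 → (5.000,1.787)–(5.259,2.000)
cell (5,2): code 0011 → (5.259,2.000)–(5.790,3.000)
cell (5,3): code 0011 → (5.790,3.000)–(5.565,4.000)
cell (5,4): code 0001 → (5.565,4.000)–(5.000,4.548)
total: 12 segments, chained into 1 closed loop(s), length Σ = 9.768946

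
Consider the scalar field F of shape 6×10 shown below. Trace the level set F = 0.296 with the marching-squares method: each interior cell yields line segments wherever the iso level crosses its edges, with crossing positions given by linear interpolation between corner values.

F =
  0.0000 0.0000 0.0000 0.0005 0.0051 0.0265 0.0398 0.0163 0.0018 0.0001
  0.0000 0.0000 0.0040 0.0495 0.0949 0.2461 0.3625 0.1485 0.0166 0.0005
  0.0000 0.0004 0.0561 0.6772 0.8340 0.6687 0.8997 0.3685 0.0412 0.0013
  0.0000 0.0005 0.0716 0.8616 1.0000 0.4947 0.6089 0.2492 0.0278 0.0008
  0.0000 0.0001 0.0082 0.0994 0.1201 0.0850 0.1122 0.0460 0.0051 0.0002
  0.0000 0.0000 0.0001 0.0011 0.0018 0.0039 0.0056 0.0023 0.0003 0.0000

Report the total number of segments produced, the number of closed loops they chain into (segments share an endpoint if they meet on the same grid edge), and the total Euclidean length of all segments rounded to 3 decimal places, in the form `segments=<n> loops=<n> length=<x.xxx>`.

cell (0,5): code 0100 → (0.794,6.000)–(1.000,5.429)
cell (0,6): code 1000 → (1.000,6.311)–(0.794,6.000)
cell (1,2): code 0100 → (1.393,3.000)–(2.000,2.386)
cell (1,3): code 1100 → (1.272,4.000)–(1.393,3.000)
cell (1,4): code 1100 → (1.118,5.000)–(1.272,4.000)
cell (1,5): code 1110 → (1.000,5.429)–(1.118,5.000)
cell (1,6): code 1101 → (1.670,7.000)–(1.000,6.311)
cell (1,7): code 1000 → (2.000,7.222)–(1.670,7.000)
cell (2,2): code 0110 → (2.000,2.386)–(3.000,2.284)
cell (2,6): code 1011 → (3.000,6.870)–(2.608,7.000)
cell (2,7): code 0001 → (2.608,7.000)–(2.000,7.222)
cell (3,2): code 0010 → (3.000,2.284)–(3.742,3.000)
cell (3,3): code 0011 → (3.742,3.000)–(3.800,4.000)
cell (3,4): code 0011 → (3.800,4.000)–(3.485,5.000)
cell (3,5): code 0011 → (3.485,5.000)–(3.630,6.000)
cell (3,6): code 0001 → (3.630,6.000)–(3.000,6.870)
total: 16 segments, chained into 1 closed loop(s), length Σ = 12.897057

segments=16 loops=1 length=12.897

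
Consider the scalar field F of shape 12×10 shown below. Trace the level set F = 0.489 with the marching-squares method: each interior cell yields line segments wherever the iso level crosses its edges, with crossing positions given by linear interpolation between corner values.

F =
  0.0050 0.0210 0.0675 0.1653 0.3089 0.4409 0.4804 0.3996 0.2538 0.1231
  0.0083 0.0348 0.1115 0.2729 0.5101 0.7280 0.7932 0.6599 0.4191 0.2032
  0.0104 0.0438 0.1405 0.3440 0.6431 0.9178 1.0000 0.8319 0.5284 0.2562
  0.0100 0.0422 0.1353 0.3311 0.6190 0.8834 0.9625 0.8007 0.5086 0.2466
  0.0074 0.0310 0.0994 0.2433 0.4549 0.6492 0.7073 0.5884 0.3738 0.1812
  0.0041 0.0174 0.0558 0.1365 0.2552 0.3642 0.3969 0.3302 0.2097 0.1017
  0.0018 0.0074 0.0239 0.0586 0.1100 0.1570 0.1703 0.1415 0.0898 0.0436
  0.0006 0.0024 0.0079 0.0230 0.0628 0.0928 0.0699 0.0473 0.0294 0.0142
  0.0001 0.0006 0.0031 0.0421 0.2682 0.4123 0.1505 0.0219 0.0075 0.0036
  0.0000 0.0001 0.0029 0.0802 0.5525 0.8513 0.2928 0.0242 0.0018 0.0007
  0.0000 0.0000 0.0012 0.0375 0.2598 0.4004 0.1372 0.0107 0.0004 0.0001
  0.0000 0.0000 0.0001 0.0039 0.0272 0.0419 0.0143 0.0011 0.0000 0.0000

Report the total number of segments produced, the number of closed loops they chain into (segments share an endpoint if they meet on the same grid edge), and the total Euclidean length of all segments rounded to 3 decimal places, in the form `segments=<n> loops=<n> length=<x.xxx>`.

cell (0,3): code 0100 → (0.895,4.000)–(1.000,3.911)
cell (0,4): code 1100 → (0.168,5.000)–(0.895,4.000)
cell (0,5): code 1100 → (0.027,6.000)–(0.168,5.000)
cell (0,6): code 1100 → (0.343,7.000)–(0.027,6.000)
cell (0,7): code 1000 → (1.000,7.710)–(0.343,7.000)
cell (1,3): code 0110 → (1.000,3.911)–(2.000,3.485)
cell (1,7): code 1101 → (1.640,8.000)–(1.000,7.710)
cell (1,8): code 1000 → (2.000,8.145)–(1.640,8.000)
cell (2,3): code 0110 → (2.000,3.485)–(3.000,3.548)
cell (2,8): code 1001 → (3.000,8.075)–(2.000,8.145)
cell (3,3): code 0010 → (3.000,3.548)–(3.792,4.000)
cell (3,4): code 0111 → (3.792,4.000)–(4.000,4.176)
cell (3,7): code 1011 → (4.000,7.463)–(3.145,8.000)
cell (3,8): code 0001 → (3.145,8.000)–(3.000,8.075)
cell (4,4): code 0010 → (4.000,4.176)–(4.562,5.000)
cell (4,5): code 0011 → (4.562,5.000)–(4.703,6.000)
cell (4,6): code 0011 → (4.703,6.000)–(4.385,7.000)
cell (4,7): code 0001 → (4.385,7.000)–(4.000,7.463)
cell (8,3): code 0100 → (8.777,4.000)–(9.000,3.866)
cell (8,4): code 1100 → (8.175,5.000)–(8.777,4.000)
cell (8,5): code 1000 → (9.000,5.649)–(8.175,5.000)
cell (9,3): code 0010 → (9.000,3.866)–(9.217,4.000)
cell (9,4): code 0011 → (9.217,4.000)–(9.804,5.000)
cell (9,5): code 0001 → (9.804,5.000)–(9.000,5.649)
total: 24 segments, chained into 2 closed loop(s), length Σ = 19.522753

segments=24 loops=2 length=19.523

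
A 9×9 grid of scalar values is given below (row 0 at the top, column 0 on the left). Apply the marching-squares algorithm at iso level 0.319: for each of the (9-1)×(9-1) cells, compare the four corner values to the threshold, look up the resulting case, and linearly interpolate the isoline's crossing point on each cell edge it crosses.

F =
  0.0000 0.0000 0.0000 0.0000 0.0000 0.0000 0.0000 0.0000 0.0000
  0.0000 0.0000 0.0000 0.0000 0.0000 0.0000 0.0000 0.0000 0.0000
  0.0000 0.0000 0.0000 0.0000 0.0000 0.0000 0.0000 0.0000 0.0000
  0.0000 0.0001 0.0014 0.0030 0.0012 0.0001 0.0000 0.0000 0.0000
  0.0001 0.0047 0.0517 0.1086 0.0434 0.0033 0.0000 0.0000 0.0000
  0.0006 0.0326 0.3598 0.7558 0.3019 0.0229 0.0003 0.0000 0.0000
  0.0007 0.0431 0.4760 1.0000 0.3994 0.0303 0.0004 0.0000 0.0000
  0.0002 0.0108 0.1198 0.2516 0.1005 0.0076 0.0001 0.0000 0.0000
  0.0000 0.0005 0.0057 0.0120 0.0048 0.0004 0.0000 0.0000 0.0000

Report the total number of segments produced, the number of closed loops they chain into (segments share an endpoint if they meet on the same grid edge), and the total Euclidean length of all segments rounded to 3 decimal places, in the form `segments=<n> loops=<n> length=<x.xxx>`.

cell (4,1): code 0100 → (4.868,2.000)–(5.000,1.875)
cell (4,2): code 1100 → (4.325,3.000)–(4.868,2.000)
cell (4,3): code 1000 → (5.000,3.962)–(4.325,3.000)
cell (5,1): code 0110 → (5.000,1.875)–(6.000,1.637)
cell (5,3): code 1101 → (5.175,4.000)–(5.000,3.962)
cell (5,4): code 1000 → (6.000,4.218)–(5.175,4.000)
cell (6,1): code 0010 → (6.000,1.637)–(6.441,2.000)
cell (6,2): code 0011 → (6.441,2.000)–(6.910,3.000)
cell (6,3): code 0011 → (6.910,3.000)–(6.269,4.000)
cell (6,4): code 0001 → (6.269,4.000)–(6.000,4.218)
total: 10 segments, chained into 1 closed loop(s), length Σ = 7.764466

segments=10 loops=1 length=7.764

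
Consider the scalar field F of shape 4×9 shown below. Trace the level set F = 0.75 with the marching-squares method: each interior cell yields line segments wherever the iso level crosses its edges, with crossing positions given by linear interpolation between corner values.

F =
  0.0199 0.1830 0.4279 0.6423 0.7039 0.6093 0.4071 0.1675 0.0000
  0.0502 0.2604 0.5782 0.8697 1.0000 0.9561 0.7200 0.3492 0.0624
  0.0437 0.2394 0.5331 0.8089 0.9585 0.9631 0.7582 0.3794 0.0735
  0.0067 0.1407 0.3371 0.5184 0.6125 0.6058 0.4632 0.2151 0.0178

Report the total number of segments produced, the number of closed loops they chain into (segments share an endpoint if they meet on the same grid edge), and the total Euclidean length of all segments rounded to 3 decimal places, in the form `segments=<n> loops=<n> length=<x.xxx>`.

segments=12 loops=1 length=9.391

cell (0,2): code 0100 → (0.474,3.000)–(1.000,2.589)
cell (0,3): code 1100 → (0.156,4.000)–(0.474,3.000)
cell (0,4): code 1100 → (0.406,5.000)–(0.156,4.000)
cell (0,5): code 1000 → (1.000,5.873)–(0.406,5.000)
cell (1,2): code 0110 → (1.000,2.589)–(2.000,2.786)
cell (1,5): code 1101 → (1.785,6.000)–(1.000,5.873)
cell (1,6): code 1000 → (2.000,6.022)–(1.785,6.000)
cell (2,2): code 0010 → (2.000,2.786)–(2.203,3.000)
cell (2,3): code 0011 → (2.203,3.000)–(2.603,4.000)
cell (2,4): code 0011 → (2.603,4.000)–(2.596,5.000)
cell (2,5): code 0011 → (2.596,5.000)–(2.028,6.000)
cell (2,6): code 0001 → (2.028,6.000)–(2.000,6.022)
total: 12 segments, chained into 1 closed loop(s), length Σ = 9.391342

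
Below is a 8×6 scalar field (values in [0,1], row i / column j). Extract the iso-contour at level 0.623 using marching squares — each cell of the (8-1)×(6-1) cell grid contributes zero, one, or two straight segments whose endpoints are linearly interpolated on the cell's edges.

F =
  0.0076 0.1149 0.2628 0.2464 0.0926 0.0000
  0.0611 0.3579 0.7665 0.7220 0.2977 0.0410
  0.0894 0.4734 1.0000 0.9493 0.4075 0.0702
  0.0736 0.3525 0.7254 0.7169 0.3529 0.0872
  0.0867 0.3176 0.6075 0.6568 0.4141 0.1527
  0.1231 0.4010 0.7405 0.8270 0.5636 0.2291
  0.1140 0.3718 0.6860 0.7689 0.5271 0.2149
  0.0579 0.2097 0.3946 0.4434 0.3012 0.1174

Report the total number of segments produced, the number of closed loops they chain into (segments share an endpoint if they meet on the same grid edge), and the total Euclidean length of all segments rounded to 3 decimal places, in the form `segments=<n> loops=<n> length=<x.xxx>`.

cell (0,1): code 0100 → (0.715,2.000)–(1.000,1.649)
cell (0,2): code 1100 → (0.792,3.000)–(0.715,2.000)
cell (0,3): code 1000 → (1.000,3.233)–(0.792,3.000)
cell (1,1): code 0110 → (1.000,1.649)–(2.000,1.284)
cell (1,3): code 1001 → (2.000,3.602)–(1.000,3.233)
cell (2,1): code 0110 → (2.000,1.284)–(3.000,1.725)
cell (2,3): code 1001 → (3.000,3.258)–(2.000,3.602)
cell (3,1): code 0010 → (3.000,1.725)–(3.869,2.000)
cell (3,2): code 0111 → (3.869,2.000)–(4.000,2.314)
cell (3,3): code 1001 → (4.000,3.139)–(3.000,3.258)
cell (4,1): code 0100 → (4.117,2.000)–(5.000,1.654)
cell (4,2): code 1110 → (4.000,2.314)–(4.117,2.000)
cell (4,3): code 1001 → (5.000,3.774)–(4.000,3.139)
cell (5,1): code 0110 → (5.000,1.654)–(6.000,1.799)
cell (5,3): code 1001 → (6.000,3.603)–(5.000,3.774)
cell (6,1): code 0010 → (6.000,1.799)–(6.216,2.000)
cell (6,2): code 0011 → (6.216,2.000)–(6.448,3.000)
cell (6,3): code 0001 → (6.448,3.000)–(6.000,3.603)
total: 18 segments, chained into 1 closed loop(s), length Σ = 14.874528

segments=18 loops=1 length=14.875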